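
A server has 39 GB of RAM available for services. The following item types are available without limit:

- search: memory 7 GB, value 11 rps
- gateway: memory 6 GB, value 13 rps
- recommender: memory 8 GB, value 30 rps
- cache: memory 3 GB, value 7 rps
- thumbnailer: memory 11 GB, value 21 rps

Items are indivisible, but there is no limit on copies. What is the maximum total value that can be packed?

134 rps

Best value-per-unit is recommender at 30/8; filling with it alone gives 4×30 = 120.
Optimal mix: 4×recommender + 2×cache → memory 38, value 134.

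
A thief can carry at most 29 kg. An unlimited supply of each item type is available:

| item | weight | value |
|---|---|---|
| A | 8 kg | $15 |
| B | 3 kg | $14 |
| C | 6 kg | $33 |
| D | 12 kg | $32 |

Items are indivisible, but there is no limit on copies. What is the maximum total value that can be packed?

$146

Best value-per-unit is C at 33/6; filling with it alone gives 4×33 = 132.
Optimal mix: 1×B + 4×C → weight 27, value 146.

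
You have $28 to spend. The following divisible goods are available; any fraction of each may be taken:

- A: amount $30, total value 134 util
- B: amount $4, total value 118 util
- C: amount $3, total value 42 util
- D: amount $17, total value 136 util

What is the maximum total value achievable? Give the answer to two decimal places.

Take in order of value per unit:
- B (118/4 per unit): all 4 → value 118, running total 118.00
- C (42/3 per unit): all 3 → value 42, running total 160.00
- D (136/17 per unit): all 17 → value 136, running total 296.00
- A (134/30 per unit): 4 of 30 → value 4×134/30 = 17.8667, running total 313.87
Total 313.87.

313.87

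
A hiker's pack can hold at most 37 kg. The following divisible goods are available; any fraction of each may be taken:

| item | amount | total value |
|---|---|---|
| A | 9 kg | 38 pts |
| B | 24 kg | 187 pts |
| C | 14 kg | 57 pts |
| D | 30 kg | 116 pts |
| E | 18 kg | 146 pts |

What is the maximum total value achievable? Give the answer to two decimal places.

294.04

Take in order of value per unit:
- E (146/18 per unit): all 18 → value 146, running total 146.00
- B (187/24 per unit): 19 of 24 → value 19×187/24 = 148.0417, running total 294.04
Total 294.04.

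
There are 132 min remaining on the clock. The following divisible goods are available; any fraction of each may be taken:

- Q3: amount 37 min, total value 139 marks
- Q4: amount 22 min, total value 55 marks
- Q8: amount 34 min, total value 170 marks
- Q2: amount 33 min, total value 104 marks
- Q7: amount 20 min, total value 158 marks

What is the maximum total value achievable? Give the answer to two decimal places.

591.00

Take in order of value per unit:
- Q7 (158/20 per unit): all 20 → value 158, running total 158.00
- Q8 (170/34 per unit): all 34 → value 170, running total 328.00
- Q3 (139/37 per unit): all 37 → value 139, running total 467.00
- Q2 (104/33 per unit): all 33 → value 104, running total 571.00
- Q4 (55/22 per unit): 8 of 22 → value 8×55/22 = 20.0000, running total 591.00
Total 591.00.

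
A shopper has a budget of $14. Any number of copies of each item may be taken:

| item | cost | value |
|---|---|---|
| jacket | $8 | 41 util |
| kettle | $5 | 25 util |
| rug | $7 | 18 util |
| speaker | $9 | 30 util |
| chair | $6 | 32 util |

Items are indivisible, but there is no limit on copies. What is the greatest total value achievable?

73 util

Best value-per-unit is chair at 32/6; filling with it alone gives 2×32 = 64.
Optimal mix: 1×jacket + 1×chair → cost 14, value 73.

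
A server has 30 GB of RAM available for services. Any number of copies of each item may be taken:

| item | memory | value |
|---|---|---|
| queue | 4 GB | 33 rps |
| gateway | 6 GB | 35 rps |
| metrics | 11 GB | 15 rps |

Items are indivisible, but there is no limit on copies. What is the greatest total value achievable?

233 rps

Best value-per-unit is queue at 33/4; filling with it alone gives 7×33 = 231.
Optimal mix: 6×queue + 1×gateway → memory 30, value 233.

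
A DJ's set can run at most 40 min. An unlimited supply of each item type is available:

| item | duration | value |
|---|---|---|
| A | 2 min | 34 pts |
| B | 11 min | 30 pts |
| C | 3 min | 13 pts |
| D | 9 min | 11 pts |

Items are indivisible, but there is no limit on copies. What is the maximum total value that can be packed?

Best value-per-unit is A at 34/2, and filling with it alone uses duration 20×2=40. No mix of the others beats 20×34 = 680.

680 pts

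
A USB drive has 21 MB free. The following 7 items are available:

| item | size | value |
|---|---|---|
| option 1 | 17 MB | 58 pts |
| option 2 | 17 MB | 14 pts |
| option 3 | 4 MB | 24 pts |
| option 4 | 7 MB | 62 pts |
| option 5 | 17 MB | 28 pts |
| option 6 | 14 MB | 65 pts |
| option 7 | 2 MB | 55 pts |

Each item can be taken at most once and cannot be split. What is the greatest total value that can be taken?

This is a 0/1 knapsack; check combinations near the capacity.
- option 3+option 6+option 7: size 4+14+2=20, value 24+65+55=144
- option 3+option 4+option 7: size 4+7+2=13, value 24+62+55=141
- option 4+option 6: size 7+14=21, value 62+65=127
- option 6+option 7: size 14+2=16, value 65+55=120
- option 4+option 7: size 7+2=9, value 62+55=117
Best: 144 pts.

144 pts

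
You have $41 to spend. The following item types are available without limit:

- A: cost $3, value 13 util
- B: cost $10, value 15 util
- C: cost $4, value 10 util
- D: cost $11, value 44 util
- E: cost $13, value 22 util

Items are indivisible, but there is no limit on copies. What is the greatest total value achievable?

Best value-per-unit is A at 13/3; filling with it alone gives 13×13 = 169.
Optimal mix: 10×A + 1×D → cost 41, value 174.

174 util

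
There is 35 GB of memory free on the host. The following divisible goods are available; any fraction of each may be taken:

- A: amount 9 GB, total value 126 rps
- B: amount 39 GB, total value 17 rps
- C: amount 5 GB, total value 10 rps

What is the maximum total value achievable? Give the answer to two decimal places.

Take in order of value per unit:
- A (126/9 per unit): all 9 → value 126, running total 126.00
- C (10/5 per unit): all 5 → value 10, running total 136.00
- B (17/39 per unit): 21 of 39 → value 21×17/39 = 9.1538, running total 145.15
Total 145.15.

145.15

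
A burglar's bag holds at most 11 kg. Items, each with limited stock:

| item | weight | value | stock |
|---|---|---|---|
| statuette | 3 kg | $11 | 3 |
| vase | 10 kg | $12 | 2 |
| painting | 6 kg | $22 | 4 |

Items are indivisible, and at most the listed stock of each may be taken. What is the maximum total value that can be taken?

Top feasible selections:
- 1×statuette + 1×painting: weight 9, value 33
- 3×statuette: weight 9, value 33
- 1×painting: weight 6, value 22
- 2×statuette: weight 6, value 22
Best: $33.

$33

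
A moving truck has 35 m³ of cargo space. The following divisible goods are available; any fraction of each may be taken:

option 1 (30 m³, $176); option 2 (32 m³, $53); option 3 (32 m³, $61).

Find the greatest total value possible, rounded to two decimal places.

Take in order of value per unit:
- option 1 (176/30 per unit): all 30 → value 176, running total 176.00
- option 3 (61/32 per unit): 5 of 32 → value 5×61/32 = 9.5313, running total 185.53
Total 185.53.

185.53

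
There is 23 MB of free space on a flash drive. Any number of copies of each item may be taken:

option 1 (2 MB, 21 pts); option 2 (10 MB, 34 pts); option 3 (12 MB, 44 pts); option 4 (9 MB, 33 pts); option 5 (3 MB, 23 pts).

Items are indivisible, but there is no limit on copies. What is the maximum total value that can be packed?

Best value-per-unit is option 1 at 21/2; filling with it alone gives 11×21 = 231.
Optimal mix: 10×option 1 + 1×option 5 → size 23, value 233.

233 pts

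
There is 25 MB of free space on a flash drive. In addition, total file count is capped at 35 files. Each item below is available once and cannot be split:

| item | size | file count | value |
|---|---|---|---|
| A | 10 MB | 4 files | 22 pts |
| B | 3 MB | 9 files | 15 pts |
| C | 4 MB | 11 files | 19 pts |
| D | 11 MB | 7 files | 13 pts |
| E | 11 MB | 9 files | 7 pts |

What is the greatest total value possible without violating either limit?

56 pts

Feasible sets respecting both limits:
- A+B+C: size 17, file count 24, value 56
- A+C+D: size 25, file count 22, value 54
- A+B+D: size 24, file count 20, value 50
Best: 56 pts.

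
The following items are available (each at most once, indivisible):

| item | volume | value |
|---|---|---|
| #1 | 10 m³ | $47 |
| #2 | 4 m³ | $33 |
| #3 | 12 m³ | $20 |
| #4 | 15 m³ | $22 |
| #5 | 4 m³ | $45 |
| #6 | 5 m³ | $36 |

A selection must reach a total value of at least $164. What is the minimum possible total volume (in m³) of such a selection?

Subsets with value ≥ 164, sorted by total volume:
- #1+#2+#3+#5+#6: volume 35, value 181
- #1+#2+#4+#5+#6: volume 38, value 183
- #1+#2+#3+#4+#5: volume 45, value 167
- #1+#3+#4+#5+#6: volume 46, value 170
Minimum volume: 35 m³.

35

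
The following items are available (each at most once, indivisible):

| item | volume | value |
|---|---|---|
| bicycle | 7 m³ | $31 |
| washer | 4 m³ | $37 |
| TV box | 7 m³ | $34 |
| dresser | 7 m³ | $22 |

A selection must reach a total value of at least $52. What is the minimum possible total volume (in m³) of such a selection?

11

Subsets with value ≥ 52, sorted by total volume:
- washer+TV box: volume 11, value 71
- bicycle+washer: volume 11, value 68
- washer+dresser: volume 11, value 59
- bicycle+TV box: volume 14, value 65
Minimum volume: 11 m³.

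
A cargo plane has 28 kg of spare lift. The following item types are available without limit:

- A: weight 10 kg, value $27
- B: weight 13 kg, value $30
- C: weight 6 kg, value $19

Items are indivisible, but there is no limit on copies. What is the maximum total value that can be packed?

Best value-per-unit is C at 19/6; filling with it alone gives 4×19 = 76.
Optimal mix: 1×A + 3×C → weight 28, value 84.

$84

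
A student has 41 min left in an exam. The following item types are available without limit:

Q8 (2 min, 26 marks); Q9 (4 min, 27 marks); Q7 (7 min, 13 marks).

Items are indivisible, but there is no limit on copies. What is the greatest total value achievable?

Best value-per-unit is Q8 at 26/2, and filling with it alone uses time 20×2=40. No mix of the others beats 20×26 = 520.

520 marks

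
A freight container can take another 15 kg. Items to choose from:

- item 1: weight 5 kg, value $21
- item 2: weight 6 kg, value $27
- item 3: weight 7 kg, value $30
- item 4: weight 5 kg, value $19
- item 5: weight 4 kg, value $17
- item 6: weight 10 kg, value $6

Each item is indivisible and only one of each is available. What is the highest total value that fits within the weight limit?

$65

Check high-value combinations within 15 kg:
- item 1+item 2+item 5: weight 5+6+4=15, value 21+27+17=65
- item 2+item 4+item 5: weight 6+5+4=15, value 27+19+17=63
- item 2+item 3: weight 6+7=13, value 27+30=57
- item 1+item 4+item 5: weight 5+5+4=14, value 21+19+17=57
Best: $65.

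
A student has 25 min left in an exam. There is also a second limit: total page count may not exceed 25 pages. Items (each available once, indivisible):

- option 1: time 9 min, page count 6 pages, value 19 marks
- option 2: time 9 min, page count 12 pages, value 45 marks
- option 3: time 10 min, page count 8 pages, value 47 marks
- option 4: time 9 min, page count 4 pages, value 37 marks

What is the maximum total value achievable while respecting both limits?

92 marks

Feasible sets respecting both limits:
- option 2+option 3: time 19, page count 20, value 92
- option 3+option 4: time 19, page count 12, value 84
- option 2+option 4: time 18, page count 16, value 82
Best: 92 marks.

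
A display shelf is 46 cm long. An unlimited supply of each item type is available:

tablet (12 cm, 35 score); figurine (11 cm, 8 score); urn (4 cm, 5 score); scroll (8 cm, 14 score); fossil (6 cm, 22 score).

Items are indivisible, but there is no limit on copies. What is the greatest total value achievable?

159 score

Best value-per-unit is fossil at 22/6; filling with it alone gives 7×22 = 154.
Optimal mix: 1×urn + 7×fossil → length 46, value 159.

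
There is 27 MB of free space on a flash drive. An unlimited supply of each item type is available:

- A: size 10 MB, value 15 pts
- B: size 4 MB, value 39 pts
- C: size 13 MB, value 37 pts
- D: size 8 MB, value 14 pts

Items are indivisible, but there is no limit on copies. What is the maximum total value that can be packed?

Best value-per-unit is B at 39/4, and filling with it alone uses size 6×4=24. No mix of the others beats 6×39 = 234.

234 pts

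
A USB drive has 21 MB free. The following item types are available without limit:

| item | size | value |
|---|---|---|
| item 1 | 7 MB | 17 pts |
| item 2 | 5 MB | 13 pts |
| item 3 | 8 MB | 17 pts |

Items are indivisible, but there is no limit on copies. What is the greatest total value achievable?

Best value-per-unit is item 2 at 13/5, and filling with it alone uses size 4×5=20. No mix of the others beats 4×13 = 52.

52 pts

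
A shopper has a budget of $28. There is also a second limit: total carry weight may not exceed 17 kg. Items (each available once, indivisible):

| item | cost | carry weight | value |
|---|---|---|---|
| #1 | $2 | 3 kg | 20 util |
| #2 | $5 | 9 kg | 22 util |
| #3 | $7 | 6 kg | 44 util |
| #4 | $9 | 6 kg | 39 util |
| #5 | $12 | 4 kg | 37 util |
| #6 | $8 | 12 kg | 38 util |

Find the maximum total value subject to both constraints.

120 util

Feasible sets respecting both limits:
- #3+#4+#5: cost 28, carry weight 16, value 120
- #1+#3+#4: cost 18, carry weight 15, value 103
- #1+#3+#5: cost 21, carry weight 13, value 101
Best: 120 util.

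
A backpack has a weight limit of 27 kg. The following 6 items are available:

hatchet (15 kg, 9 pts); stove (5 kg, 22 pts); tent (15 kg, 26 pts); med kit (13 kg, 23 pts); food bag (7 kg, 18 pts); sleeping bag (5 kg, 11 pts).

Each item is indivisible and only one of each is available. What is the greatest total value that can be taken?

Check high-value combinations within 27 kg:
- stove+tent+food bag: weight 5+15+7=27, value 22+26+18=66
- stove+med kit+food bag: weight 5+13+7=25, value 22+23+18=63
- stove+tent+sleeping bag: weight 5+15+5=25, value 22+26+11=59
- stove+med kit+sleeping bag: weight 5+13+5=23, value 22+23+11=56
Best: 66 pts.

66 pts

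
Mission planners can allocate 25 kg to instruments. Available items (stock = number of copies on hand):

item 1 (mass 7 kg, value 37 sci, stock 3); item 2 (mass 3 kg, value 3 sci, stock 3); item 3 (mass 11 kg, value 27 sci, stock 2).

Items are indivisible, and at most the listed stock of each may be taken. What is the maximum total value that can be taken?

Top feasible selections:
- 3×item 1 + 1×item 2: mass 24, value 114
- 3×item 1: mass 21, value 111
- 2×item 1 + 1×item 3: mass 25, value 101
- 2×item 1 + 3×item 2: mass 23, value 83
Best: 114 sci.

114 sci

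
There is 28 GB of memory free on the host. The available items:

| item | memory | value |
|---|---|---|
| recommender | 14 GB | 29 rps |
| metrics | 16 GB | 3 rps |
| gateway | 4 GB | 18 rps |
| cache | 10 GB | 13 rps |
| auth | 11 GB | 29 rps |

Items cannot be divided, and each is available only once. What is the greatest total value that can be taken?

60 rps

Check high-value combinations within 28 GB:
- gateway+cache+auth: memory 4+10+11=25, value 18+13+29=60
- recommender+gateway+cache: memory 14+4+10=28, value 29+18+13=60
- recommender+auth: memory 14+11=25, value 29+29=58
Best: 60 rps.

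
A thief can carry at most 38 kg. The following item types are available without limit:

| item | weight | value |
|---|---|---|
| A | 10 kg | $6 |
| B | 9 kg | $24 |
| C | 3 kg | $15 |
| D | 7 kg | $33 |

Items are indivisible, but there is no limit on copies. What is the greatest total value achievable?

Best value-per-unit is C at 15/3; filling with it alone gives 12×15 = 180.
Optimal mix: 8×C + 2×D → weight 38, value 186.

$186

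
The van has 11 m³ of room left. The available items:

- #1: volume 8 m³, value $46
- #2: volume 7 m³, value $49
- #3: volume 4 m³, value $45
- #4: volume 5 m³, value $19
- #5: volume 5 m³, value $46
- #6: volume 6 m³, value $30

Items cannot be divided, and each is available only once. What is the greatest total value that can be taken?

Check high-value combinations within 11 m³:
- #2+#3: volume 7+4=11, value 49+45=94
- #3+#5: volume 4+5=9, value 45+46=91
- #5+#6: volume 5+6=11, value 46+30=76
Best: $94.

$94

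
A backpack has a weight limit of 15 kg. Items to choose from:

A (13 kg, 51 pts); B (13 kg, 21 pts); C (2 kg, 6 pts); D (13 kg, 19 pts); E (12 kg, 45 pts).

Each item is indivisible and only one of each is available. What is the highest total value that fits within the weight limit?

This is a 0/1 knapsack; check combinations near the capacity.
- A+C: weight 13+2=15, value 51+6=57
- A: weight 13, value 51
- C+E: weight 2+12=14, value 6+45=51
- E: weight 12, value 45
- B+C: weight 13+2=15, value 21+6=27
Best: 57 pts.

57 pts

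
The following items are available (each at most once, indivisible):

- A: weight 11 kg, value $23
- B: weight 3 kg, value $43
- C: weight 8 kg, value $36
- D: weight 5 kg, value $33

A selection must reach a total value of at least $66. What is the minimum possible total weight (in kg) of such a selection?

8

Subsets with value ≥ 66, sorted by total weight:
- B+D: weight 8, value 76
- B+C: weight 11, value 79
Minimum weight: 8 kg.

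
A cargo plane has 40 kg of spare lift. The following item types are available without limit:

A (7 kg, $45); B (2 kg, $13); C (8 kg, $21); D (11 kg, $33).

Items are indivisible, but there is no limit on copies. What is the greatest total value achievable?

Best value-per-unit is B at 13/2, and filling with it alone uses weight 20×2=40. No mix of the others beats 20×13 = 260.

$260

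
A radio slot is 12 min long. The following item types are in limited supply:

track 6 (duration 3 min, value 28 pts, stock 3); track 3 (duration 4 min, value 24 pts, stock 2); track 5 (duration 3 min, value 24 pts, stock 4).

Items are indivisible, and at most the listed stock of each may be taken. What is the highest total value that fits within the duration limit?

108 pts

Best selections within duration 12 and stock limits:
- 3×track 6 + 1×track 5: duration 12, value 108
- 2×track 6 + 2×track 5: duration 12, value 104
- 1×track 6 + 3×track 5: duration 12, value 100
- 4×track 5: duration 12, value 96
Best: 108 pts.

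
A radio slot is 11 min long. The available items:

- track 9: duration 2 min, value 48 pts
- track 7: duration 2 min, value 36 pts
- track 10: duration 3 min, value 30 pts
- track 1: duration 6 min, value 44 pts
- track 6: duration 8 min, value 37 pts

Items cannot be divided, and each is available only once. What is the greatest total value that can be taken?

Check high-value combinations within 11 min:
- track 9+track 7+track 1: duration 2+2+6=10, value 48+36+44=128
- track 9+track 10+track 1: duration 2+3+6=11, value 48+30+44=122
- track 9+track 7+track 10: duration 2+2+3=7, value 48+36+30=114
Best: 128 pts.

128 pts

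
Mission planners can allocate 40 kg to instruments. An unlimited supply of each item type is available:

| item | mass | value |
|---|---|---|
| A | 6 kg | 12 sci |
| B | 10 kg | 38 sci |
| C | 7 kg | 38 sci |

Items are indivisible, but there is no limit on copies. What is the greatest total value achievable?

190 sci

Best value-per-unit is C at 38/7; filling with it alone gives 5×38 = 190.
Optimal mix: 1×B + 4×C → mass 38, value 190.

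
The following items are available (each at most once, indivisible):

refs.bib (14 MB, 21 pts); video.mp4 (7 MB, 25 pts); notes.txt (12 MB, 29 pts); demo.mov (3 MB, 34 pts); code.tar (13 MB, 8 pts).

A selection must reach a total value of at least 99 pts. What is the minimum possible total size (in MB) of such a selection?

36

Subsets with value ≥ 99, sorted by total size:
- refs.bib+video.mp4+notes.txt+demo.mov: size 36, value 109
- refs.bib+video.mp4+notes.txt+demo.mov+code.tar: size 49, value 117
Minimum size: 36 MB.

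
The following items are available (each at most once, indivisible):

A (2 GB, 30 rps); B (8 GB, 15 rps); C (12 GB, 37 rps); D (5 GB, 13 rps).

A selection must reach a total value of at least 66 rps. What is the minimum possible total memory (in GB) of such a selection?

14

Subsets with value ≥ 66, sorted by total memory:
- A+C: memory 14, value 67
- A+C+D: memory 19, value 80
- A+B+C: memory 22, value 82
- A+B+C+D: memory 27, value 95
Minimum memory: 14 GB.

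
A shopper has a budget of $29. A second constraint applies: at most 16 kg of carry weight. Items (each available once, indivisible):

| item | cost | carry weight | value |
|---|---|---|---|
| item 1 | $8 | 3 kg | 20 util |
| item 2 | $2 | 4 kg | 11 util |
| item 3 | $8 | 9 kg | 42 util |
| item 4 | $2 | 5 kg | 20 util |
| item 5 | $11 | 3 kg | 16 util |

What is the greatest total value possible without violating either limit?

Feasible sets respecting both limits:
- item 1+item 3+item 5: cost 27, carry weight 15, value 78
- item 1+item 2+item 3: cost 18, carry weight 16, value 73
- item 2+item 3+item 5: cost 21, carry weight 16, value 69
- item 1+item 2+item 4+item 5: cost 23, carry weight 15, value 67
Best: 78 util.

78 util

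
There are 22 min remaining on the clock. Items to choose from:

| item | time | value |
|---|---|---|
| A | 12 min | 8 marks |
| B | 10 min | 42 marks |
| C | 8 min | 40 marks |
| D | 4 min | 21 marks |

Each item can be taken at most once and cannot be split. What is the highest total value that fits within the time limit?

Check high-value combinations within 22 min:
- B+C+D: time 10+8+4=22, value 42+40+21=103
- B+C: time 10+8=18, value 42+40=82
- B+D: time 10+4=14, value 42+21=63
- C+D: time 8+4=12, value 40+21=61
- A+B: time 12+10=22, value 8+42=50
Best: 103 marks.

103 marks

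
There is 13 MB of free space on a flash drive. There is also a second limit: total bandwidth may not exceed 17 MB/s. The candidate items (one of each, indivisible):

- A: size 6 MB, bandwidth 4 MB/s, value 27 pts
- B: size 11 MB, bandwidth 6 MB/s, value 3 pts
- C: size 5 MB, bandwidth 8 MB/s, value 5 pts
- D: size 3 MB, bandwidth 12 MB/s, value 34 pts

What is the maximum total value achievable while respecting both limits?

61 pts

Feasible sets respecting both limits:
- A+D: size 9, bandwidth 16, value 61
- D: size 3, bandwidth 12, value 34
- A+C: size 11, bandwidth 12, value 32
Best: 61 pts.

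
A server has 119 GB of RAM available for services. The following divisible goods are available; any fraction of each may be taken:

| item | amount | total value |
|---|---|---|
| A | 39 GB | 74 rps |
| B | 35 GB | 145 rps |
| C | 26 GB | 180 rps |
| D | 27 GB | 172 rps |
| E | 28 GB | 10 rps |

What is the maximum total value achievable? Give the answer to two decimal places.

555.82

Take in order of value per unit:
- C (180/26 per unit): all 26 → value 180, running total 180.00
- D (172/27 per unit): all 27 → value 172, running total 352.00
- B (145/35 per unit): all 35 → value 145, running total 497.00
- A (74/39 per unit): 31 of 39 → value 31×74/39 = 58.8205, running total 555.82
Total 555.82.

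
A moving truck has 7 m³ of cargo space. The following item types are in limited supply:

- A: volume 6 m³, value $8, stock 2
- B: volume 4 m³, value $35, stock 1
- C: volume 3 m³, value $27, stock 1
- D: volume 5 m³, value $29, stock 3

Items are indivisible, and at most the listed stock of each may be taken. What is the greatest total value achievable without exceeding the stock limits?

$62

Best selections within volume 7 and stock limits:
- 1×B + 1×C: volume 7, value 62
- 1×B: volume 4, value 35
- 1×D: volume 5, value 29
Best: $62.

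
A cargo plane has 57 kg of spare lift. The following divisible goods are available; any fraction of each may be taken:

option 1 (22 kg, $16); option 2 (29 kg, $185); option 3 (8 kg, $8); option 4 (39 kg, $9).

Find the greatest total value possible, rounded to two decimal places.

207.55

Take in order of value per unit:
- option 2 (185/29 per unit): all 29 → value 185, running total 185.00
- option 3 (8/8 per unit): all 8 → value 8, running total 193.00
- option 1 (16/22 per unit): 20 of 22 → value 20×16/22 = 14.5455, running total 207.55
Total 207.55.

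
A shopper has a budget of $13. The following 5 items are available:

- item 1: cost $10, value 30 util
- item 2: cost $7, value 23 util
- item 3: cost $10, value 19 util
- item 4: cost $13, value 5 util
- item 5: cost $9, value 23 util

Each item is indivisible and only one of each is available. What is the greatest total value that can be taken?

Check high-value combinations within $13:
- item 1: cost 10, value 30
- item 2: cost 7, value 23
- item 5: cost 9, value 23
Best: 30 util.

30 util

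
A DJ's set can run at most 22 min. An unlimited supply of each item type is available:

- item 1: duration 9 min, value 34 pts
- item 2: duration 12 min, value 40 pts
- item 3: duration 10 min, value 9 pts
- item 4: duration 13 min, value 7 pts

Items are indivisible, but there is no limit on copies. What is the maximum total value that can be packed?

74 pts

Best value-per-unit is item 1 at 34/9; filling with it alone gives 2×34 = 68.
Optimal mix: 1×item 1 + 1×item 2 → duration 21, value 74.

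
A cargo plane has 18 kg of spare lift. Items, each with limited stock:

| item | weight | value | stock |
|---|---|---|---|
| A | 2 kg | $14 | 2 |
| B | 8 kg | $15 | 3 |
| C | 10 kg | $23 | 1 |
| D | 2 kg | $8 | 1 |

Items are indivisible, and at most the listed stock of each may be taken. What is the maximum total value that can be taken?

Top feasible selections:
- 2×A + 1×C + 1×D: weight 16, value 59
- 2×A + 1×C: weight 14, value 51
- 2×A + 1×B + 1×D: weight 14, value 51
- 1×A + 1×C + 1×D: weight 14, value 45
Best: $59.

$59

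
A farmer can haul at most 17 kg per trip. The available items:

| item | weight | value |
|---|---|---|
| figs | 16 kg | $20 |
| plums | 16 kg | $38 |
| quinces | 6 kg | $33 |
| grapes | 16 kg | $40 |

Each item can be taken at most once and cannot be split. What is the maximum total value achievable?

$40

Check high-value combinations within 17 kg:
- grapes: weight 16, value 40
- plums: weight 16, value 38
- quinces: weight 6, value 33
Best: $40.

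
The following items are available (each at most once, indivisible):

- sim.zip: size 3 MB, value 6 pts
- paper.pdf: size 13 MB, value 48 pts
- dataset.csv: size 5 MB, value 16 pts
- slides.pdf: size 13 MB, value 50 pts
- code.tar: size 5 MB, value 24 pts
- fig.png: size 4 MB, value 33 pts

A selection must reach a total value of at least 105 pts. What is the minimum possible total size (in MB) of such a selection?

22

Subsets with value ≥ 105, sorted by total size:
- slides.pdf+code.tar+fig.png: size 22, value 107
- paper.pdf+code.tar+fig.png: size 22, value 105
Minimum size: 22 MB.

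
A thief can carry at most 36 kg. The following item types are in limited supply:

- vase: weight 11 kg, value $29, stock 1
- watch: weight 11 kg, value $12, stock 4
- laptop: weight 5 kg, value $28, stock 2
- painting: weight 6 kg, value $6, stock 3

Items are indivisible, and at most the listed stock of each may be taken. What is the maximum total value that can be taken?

Top feasible selections:
- 1×vase + 1×watch + 2×laptop: weight 32, value 97
- 1×vase + 2×laptop + 2×painting: weight 33, value 97
Best: $97.

$97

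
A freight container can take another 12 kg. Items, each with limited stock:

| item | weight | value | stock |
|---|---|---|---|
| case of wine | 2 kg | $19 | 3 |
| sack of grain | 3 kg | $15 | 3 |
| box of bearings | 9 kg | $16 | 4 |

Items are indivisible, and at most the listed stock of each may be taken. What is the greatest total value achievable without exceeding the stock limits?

Best selections within weight 12 and stock limits:
- 3×case of wine + 2×sack of grain: weight 12, value 87
- 3×case of wine + 1×sack of grain: weight 9, value 72
Best: $87.

$87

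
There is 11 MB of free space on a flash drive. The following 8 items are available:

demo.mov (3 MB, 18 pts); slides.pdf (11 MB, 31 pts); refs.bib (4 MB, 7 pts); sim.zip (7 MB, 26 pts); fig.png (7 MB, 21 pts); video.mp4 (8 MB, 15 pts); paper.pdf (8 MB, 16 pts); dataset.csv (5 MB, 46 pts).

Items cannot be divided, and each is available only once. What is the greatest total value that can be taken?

64 pts

Check high-value combinations within 11 MB:
- demo.mov+dataset.csv: size 3+5=8, value 18+46=64
- refs.bib+dataset.csv: size 4+5=9, value 7+46=53
- dataset.csv: size 5, value 46
Best: 64 pts.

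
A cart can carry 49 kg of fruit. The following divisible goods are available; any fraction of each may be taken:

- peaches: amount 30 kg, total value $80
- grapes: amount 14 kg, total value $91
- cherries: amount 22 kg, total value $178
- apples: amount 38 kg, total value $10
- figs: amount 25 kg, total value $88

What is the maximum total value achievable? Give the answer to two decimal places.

314.76

Take in order of value per unit:
- cherries (178/22 per unit): all 22 → value 178, running total 178.00
- grapes (91/14 per unit): all 14 → value 91, running total 269.00
- figs (88/25 per unit): 13 of 25 → value 13×88/25 = 45.7600, running total 314.76
Total 314.76.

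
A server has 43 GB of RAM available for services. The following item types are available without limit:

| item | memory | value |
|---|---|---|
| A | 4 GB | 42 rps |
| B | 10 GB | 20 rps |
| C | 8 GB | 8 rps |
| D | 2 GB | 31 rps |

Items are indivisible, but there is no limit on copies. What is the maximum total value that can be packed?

Best value-per-unit is D at 31/2, and filling with it alone uses memory 21×2=42. No mix of the others beats 21×31 = 651.

651 rps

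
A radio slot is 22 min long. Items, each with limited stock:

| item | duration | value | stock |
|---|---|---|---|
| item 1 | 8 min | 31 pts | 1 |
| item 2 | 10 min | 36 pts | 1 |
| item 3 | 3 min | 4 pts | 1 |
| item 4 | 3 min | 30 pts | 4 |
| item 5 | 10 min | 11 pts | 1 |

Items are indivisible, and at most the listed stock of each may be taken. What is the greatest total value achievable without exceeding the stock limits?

Top feasible selections:
- 1×item 2 + 4×item 4: duration 22, value 156
- 1×item 1 + 4×item 4: duration 20, value 151
- 4×item 4 + 1×item 5: duration 22, value 131
- 1×item 2 + 1×item 3 + 3×item 4: duration 22, value 130
Best: 156 pts.

156 pts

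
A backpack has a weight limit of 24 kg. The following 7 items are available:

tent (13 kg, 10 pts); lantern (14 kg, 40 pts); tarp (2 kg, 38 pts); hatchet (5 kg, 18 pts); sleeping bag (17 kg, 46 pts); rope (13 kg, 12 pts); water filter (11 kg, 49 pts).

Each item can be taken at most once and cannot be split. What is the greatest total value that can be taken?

Check high-value combinations within 24 kg:
- tarp+hatchet+water filter: weight 2+5+11=18, value 38+18+49=105
- tarp+hatchet+sleeping bag: weight 2+5+17=24, value 38+18+46=102
- lantern+tarp+hatchet: weight 14+2+5=21, value 40+38+18=96
- tarp+water filter: weight 2+11=13, value 38+49=87
Best: 105 pts.

105 pts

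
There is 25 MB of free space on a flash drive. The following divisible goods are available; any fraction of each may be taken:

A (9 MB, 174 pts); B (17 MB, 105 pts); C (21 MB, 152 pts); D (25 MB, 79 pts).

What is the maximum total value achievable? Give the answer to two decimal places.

Take in order of value per unit:
- A (174/9 per unit): all 9 → value 174, running total 174.00
- C (152/21 per unit): 16 of 21 → value 16×152/21 = 115.8095, running total 289.81
Total 289.81.

289.81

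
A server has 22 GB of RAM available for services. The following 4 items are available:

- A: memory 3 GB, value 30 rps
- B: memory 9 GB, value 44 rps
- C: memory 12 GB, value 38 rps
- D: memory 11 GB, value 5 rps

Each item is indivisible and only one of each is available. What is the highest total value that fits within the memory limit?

Check high-value combinations within 22 GB:
- B+C: memory 9+12=21, value 44+38=82
- A+B: memory 3+9=12, value 30+44=74
- A+C: memory 3+12=15, value 30+38=68
- B+D: memory 9+11=20, value 44+5=49
Best: 82 rps.

82 rps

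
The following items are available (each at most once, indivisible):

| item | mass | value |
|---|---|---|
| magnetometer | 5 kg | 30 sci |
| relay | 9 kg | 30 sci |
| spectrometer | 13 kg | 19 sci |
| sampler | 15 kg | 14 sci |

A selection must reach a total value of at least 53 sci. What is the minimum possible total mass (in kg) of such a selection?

Subsets with value ≥ 53, sorted by total mass:
- magnetometer+relay: mass 14, value 60
- magnetometer+relay+spectrometer: mass 27, value 79
- magnetometer+relay+sampler: mass 29, value 74
- magnetometer+spectrometer+sampler: mass 33, value 63
Minimum mass: 14 kg.

14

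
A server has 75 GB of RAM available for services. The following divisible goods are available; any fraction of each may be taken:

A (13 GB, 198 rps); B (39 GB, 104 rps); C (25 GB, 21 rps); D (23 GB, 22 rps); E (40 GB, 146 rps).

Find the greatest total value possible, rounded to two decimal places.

Take in order of value per unit:
- A (198/13 per unit): all 13 → value 198, running total 198.00
- E (146/40 per unit): all 40 → value 146, running total 344.00
- B (104/39 per unit): 22 of 39 → value 22×104/39 = 58.6667, running total 402.67
Total 402.67.

402.67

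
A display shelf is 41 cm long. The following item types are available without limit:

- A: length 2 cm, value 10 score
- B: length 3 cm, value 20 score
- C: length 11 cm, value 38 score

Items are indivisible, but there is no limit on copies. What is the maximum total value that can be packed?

270 score

Best value-per-unit is B at 20/3; filling with it alone gives 13×20 = 260.
Optimal mix: 1×A + 13×B → length 41, value 270.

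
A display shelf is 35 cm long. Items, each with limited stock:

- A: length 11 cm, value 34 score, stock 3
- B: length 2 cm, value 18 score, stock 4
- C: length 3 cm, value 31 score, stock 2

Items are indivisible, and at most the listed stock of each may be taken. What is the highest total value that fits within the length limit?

184 score

Best selections within length 35 and stock limits:
- 2×A + 3×B + 2×C: length 34, value 184
- 2×A + 4×B + 1×C: length 33, value 171
- 1×A + 4×B + 2×C: length 25, value 168
- 2×A + 2×B + 2×C: length 32, value 166
Best: 184 score.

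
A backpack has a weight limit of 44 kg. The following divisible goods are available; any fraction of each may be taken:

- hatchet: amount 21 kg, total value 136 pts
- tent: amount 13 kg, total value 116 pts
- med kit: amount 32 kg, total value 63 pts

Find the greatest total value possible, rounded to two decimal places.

Take in order of value per unit:
- tent (116/13 per unit): all 13 → value 116, running total 116.00
- hatchet (136/21 per unit): all 21 → value 136, running total 252.00
- med kit (63/32 per unit): 10 of 32 → value 10×63/32 = 19.6875, running total 271.69
Total 271.69.

271.69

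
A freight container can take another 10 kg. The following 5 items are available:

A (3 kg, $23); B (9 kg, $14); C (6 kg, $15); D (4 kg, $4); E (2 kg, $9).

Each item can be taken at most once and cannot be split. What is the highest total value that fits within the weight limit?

$38

Check high-value combinations within 10 kg:
- A+C: weight 3+6=9, value 23+15=38
- A+D+E: weight 3+4+2=9, value 23+4+9=36
- A+E: weight 3+2=5, value 23+9=32
Best: $38.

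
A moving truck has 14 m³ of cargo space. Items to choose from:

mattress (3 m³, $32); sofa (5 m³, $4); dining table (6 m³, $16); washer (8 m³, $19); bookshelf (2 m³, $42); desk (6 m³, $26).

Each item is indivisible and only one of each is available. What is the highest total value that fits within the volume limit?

$100

Check high-value combinations within 14 m³:
- mattress+bookshelf+desk: volume 3+2+6=11, value 32+42+26=100
- mattress+washer+bookshelf: volume 3+8+2=13, value 32+19+42=93
- mattress+dining table+bookshelf: volume 3+6+2=11, value 32+16+42=90
Best: $100.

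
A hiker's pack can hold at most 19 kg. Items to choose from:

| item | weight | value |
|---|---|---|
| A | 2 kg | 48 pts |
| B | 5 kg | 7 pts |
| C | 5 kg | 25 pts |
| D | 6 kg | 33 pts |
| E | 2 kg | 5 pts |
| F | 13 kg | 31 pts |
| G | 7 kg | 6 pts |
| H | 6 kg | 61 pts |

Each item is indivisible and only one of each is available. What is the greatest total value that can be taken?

Check high-value combinations within 19 kg:
- A+C+D+H: weight 2+5+6+6=19, value 48+25+33+61=167
- A+B+D+H: weight 2+5+6+6=19, value 48+7+33+61=149
- A+D+E+H: weight 2+6+2+6=16, value 48+33+5+61=147
- A+D+H: weight 2+6+6=14, value 48+33+61=142
- A+B+C+H: weight 2+5+5+6=18, value 48+7+25+61=141
Best: 167 pts.

167 pts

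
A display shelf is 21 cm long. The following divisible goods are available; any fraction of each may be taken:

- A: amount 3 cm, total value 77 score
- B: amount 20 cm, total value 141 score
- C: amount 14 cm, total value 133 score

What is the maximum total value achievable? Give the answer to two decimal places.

238.20

Take in order of value per unit:
- A (77/3 per unit): all 3 → value 77, running total 77.00
- C (133/14 per unit): all 14 → value 133, running total 210.00
- B (141/20 per unit): 4 of 20 → value 4×141/20 = 28.2000, running total 238.20
Total 238.20.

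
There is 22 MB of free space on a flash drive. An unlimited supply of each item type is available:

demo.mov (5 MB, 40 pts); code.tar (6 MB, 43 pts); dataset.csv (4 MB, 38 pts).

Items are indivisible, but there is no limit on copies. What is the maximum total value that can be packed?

195 pts

Best value-per-unit is dataset.csv at 38/4; filling with it alone gives 5×38 = 190.
Optimal mix: 1×code.tar + 4×dataset.csv → size 22, value 195.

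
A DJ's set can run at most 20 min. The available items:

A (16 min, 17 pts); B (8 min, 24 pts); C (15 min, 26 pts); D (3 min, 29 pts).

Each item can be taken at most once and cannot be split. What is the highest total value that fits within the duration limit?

Check high-value combinations within 20 min:
- C+D: duration 15+3=18, value 26+29=55
- B+D: duration 8+3=11, value 24+29=53
- A+D: duration 16+3=19, value 17+29=46
- D: duration 3, value 29
Best: 55 pts.

55 pts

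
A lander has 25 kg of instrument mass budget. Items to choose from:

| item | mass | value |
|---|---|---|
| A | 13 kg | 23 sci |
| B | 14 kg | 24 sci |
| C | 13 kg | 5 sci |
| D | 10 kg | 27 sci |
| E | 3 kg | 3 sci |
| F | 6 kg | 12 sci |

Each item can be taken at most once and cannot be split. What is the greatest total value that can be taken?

Check high-value combinations within 25 kg:
- B+D: mass 14+10=24, value 24+27=51
- A+D: mass 13+10=23, value 23+27=50
- D+E+F: mass 10+3+6=19, value 27+3+12=42
- D+F: mass 10+6=16, value 27+12=39
Best: 51 sci.

51 sci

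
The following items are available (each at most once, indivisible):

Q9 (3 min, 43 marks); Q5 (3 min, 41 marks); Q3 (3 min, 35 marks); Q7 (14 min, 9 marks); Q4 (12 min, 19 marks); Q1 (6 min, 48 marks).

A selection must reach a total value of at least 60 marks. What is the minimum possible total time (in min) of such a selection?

Subsets with value ≥ 60, sorted by total time:
- Q9+Q5: time 6, value 84
- Q9+Q3: time 6, value 78
- Q5+Q3: time 6, value 76
Minimum time: 6 min.

6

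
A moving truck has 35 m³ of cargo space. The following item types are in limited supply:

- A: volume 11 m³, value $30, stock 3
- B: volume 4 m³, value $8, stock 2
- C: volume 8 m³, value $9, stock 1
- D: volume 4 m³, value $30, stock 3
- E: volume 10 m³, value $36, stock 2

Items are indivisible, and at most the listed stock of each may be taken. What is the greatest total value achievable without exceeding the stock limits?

$162

Top feasible selections:
- 3×D + 2×E: volume 32, value 162
- 1×A + 3×D + 1×E: volume 33, value 156
- 2×A + 3×D: volume 34, value 150
- 1×B + 1×C + 3×D + 1×E: volume 34, value 143
Best: $162.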